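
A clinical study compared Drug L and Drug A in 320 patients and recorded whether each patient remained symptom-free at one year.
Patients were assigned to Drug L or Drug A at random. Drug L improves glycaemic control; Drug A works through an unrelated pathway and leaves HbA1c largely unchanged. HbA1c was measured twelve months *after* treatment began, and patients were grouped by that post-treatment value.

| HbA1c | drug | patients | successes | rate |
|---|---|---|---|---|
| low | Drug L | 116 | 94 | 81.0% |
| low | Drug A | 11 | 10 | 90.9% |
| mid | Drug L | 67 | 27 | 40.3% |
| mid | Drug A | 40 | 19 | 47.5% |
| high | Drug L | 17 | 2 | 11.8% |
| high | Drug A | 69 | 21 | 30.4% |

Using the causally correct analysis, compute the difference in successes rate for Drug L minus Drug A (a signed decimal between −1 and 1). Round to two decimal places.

Stratifying would compare drugs among patients the drugs themselves sorted into HbA1c groups — a form of selection on an intermediate. The unconditioned pooled rates give the total causal effect.
The causal difference is the pooled difference: 0.615 − 0.417 = +0.198.

+0.20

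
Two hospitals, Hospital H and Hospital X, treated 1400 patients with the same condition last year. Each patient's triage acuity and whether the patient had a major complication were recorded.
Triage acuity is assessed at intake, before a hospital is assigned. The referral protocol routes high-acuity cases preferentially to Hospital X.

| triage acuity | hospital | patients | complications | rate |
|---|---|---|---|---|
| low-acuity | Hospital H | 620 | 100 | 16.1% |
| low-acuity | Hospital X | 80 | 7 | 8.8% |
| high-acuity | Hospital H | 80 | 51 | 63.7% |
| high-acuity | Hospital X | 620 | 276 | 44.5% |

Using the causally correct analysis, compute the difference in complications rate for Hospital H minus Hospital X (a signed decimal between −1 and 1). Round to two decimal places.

+0.13

The stratified and pooled comparisons disagree (Hospital X wins within each triage acuity; Hospital H wins overall), so the answer turns on the causal role of triage acuity.
Triage acuity differs across hospitals for reasons unrelated to any effect of the hospital itself, and it separately predicts the outcome — a classic confounder. We must compare within triage acuity levels.
Adjusting over the population distribution of triage acuity: 0.500·(0.161−0.087) + 0.500·(0.637−0.445) = +0.133.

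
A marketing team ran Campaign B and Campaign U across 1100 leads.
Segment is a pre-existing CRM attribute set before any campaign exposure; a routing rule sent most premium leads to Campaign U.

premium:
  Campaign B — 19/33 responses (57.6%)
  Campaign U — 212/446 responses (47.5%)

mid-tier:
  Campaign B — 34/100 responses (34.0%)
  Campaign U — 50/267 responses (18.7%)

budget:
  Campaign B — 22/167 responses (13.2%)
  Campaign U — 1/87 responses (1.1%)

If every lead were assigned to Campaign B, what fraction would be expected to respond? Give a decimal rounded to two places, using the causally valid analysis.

0.39

Campaign B is higher inside every customer segment stratum but Campaign U is higher in aggregate. Whether to stratify depends on how customer segment relates to the campaign.
The imbalance in customer segment arose from how leads were allocated, not from anything the campaign did; and customer segment independently affects the outcome. The pooled gap is confounded — condition on customer segment.
Standardising Campaign B to the population customer segment mix: 0.435·19/33 + 0.334·34/100 + 0.231·22/167 = 0.395.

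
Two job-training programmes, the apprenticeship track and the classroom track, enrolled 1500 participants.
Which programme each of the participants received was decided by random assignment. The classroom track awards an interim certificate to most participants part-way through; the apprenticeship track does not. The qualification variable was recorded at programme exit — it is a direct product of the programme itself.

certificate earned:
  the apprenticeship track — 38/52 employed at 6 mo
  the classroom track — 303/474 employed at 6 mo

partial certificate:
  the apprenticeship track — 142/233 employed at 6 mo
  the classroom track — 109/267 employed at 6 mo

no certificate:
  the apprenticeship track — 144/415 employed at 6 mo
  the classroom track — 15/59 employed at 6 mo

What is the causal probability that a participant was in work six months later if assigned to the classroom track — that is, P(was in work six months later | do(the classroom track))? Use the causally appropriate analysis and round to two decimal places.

0.53

Qualification attained during the programme lies on the pathway programme → qualification attained during the programme → outcome, so adjusting for it blocks the indirect effect. For the total causal effect of programme, use the unadjusted pooled rates.
So P(outcome | do(the classroom track)) is just the pooled rate for the classroom track: 427/800 = 0.534.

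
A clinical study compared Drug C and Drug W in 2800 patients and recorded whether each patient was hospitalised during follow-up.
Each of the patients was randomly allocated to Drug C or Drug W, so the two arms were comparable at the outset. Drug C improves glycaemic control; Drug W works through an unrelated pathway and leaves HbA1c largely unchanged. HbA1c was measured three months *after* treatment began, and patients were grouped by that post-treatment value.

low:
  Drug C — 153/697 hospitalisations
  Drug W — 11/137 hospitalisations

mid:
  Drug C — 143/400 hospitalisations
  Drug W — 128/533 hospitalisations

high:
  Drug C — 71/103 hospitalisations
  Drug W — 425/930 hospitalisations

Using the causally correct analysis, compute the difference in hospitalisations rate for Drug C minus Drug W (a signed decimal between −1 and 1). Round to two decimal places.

The HbA1c-specific comparison favours Drug W throughout, but the pooled figures favour Drug C. The question is whether to condition on HbA1c.
HbA1c is recorded after the drug and is itself shifted by it — it sits on the causal path from drug to outcome. Conditioning on a mediator would strip out part of the effect we want; the pooled comparison gives the total causal effect.
The causal difference is the pooled difference: 0.306 − 0.352 = -0.047.

-0.05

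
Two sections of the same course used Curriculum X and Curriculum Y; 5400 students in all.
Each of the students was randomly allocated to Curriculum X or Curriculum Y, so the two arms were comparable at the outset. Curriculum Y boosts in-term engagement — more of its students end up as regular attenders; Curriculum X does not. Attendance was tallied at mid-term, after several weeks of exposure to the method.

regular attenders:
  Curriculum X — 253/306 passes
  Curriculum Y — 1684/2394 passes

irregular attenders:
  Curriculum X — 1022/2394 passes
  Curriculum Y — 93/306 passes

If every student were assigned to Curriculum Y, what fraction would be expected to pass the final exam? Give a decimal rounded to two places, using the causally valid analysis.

0.66

Curriculum X is higher inside every mid-term attendance stratum but Curriculum Y is higher in aggregate. Whether to stratify depends on how mid-term attendance relates to the teaching method.
Mid-term attendance is recorded after the teaching method and is itself shifted by it — it sits on the causal path from teaching method to outcome. Conditioning on a mediator would strip out part of the effect we want; the pooled comparison gives the total causal effect.
So P(outcome | do(Curriculum Y)) is just the pooled rate for Curriculum Y: 1777/2700 = 0.658.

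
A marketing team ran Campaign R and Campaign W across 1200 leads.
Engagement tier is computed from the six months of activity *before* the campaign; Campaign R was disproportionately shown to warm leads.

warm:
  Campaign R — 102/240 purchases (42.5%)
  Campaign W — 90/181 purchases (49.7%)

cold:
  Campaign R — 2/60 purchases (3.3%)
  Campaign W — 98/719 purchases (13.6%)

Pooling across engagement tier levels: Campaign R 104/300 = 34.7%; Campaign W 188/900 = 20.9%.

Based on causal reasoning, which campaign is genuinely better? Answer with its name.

Campaign W is higher inside every engagement tier stratum but Campaign R is higher in aggregate. Whether to stratify depends on how engagement tier relates to the campaign.
Here engagement tier is a common cause — it drives both which campaign a case falls under and the outcome. The crude comparison mixes populations; the stratum-specific rates are the causally relevant ones.
Within each level — warm: 42.5% vs 49.7%; cold: 3.3% vs 13.6% — Campaign W is higher every time.

Campaign W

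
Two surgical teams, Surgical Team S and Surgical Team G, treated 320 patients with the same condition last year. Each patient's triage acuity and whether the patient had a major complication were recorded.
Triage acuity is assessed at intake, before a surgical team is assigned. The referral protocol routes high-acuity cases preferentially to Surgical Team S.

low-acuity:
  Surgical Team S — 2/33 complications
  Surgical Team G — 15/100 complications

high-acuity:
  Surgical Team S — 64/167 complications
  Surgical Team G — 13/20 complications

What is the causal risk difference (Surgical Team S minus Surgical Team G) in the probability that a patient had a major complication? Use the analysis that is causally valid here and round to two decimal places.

Nothing the surgical team does changes triage acuity; the imbalance is an allocation artefact. With triage acuity also predicting the outcome, the pooled figure is confounded, and the within-stratum comparison is the causal one.
Adjusting over the population distribution of triage acuity: 0.416·(0.061−0.150) + 0.584·(0.383−0.650) = -0.193.

-0.19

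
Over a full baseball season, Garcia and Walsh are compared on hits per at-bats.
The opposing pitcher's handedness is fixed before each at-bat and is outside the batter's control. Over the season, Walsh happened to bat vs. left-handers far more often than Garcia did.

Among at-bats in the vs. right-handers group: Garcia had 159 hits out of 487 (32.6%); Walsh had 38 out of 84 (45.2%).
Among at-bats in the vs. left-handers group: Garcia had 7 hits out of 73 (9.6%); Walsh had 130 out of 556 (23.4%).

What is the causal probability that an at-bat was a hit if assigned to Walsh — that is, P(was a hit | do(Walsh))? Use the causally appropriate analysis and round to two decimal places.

Pitcher handedness differs across players for reasons unrelated to any effect of the player itself, and it separately predicts the outcome — a classic confounder. We must compare within pitcher handedness levels.
Standardising Walsh to the population pitcher handedness mix: 0.476·38/84 + 0.524·130/556 = 0.338.

0.34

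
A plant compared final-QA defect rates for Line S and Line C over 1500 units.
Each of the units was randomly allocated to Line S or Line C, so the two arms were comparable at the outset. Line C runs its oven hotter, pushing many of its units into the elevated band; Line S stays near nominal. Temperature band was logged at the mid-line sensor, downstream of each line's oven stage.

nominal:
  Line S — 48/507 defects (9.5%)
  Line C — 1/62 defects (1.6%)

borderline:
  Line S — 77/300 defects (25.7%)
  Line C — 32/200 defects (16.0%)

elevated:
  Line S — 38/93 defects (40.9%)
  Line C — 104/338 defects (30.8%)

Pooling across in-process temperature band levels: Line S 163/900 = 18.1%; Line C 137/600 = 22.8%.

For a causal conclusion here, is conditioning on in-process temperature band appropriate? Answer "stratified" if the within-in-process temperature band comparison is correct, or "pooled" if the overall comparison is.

pooled

Within every in-process temperature band level Line C has the lower rate, yet pooled Line S does — Simpson's reversal.
Stratifying would compare lines among units the lines themselves sorted into in-process temperature band groups — a form of selection on an intermediate. The unconditioned pooled rates give the total causal effect.
Pooled: Line S 18.1% vs Line C 22.8%; Line S is lower overall.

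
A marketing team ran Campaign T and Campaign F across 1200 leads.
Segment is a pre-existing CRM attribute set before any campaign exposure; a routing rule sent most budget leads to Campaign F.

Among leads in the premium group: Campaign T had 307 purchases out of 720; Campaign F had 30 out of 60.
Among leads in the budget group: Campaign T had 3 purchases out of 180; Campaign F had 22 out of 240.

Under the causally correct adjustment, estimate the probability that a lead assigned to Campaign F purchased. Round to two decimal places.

The customer segment-specific comparison favours Campaign F throughout, but the pooled figures favour Campaign T. The question is whether to condition on customer segment.
Customer segment satisfies the back-door criterion: it is not a descendant of the campaign, and it blocks the spurious path from campaign to outcome. Adjusting for it (i.e., using the within-customer segment rates) gives the causal effect.
Standardising Campaign F to the population customer segment mix: 0.650·30/60 + 0.350·22/240 = 0.357.

0.36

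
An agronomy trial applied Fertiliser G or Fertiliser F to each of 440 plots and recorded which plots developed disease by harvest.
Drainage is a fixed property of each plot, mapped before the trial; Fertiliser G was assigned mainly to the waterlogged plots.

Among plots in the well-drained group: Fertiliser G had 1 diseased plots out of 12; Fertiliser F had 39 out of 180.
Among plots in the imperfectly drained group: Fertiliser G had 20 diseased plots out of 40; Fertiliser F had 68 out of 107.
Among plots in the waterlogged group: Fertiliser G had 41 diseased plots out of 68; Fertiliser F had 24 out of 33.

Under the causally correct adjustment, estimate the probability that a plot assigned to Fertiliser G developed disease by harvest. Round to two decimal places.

The stratified and pooled comparisons disagree (Fertiliser G wins within each field drainage; Fertiliser F wins overall), so the answer turns on the causal role of field drainage.
Here field drainage is a common cause — it drives both which fertiliser a case falls under and the outcome. The crude comparison mixes populations; the stratum-specific rates are the causally relevant ones.
Standardising Fertiliser G to the population field drainage mix: 0.436·1/12 + 0.334·20/40 + 0.230·41/68 = 0.342.

0.34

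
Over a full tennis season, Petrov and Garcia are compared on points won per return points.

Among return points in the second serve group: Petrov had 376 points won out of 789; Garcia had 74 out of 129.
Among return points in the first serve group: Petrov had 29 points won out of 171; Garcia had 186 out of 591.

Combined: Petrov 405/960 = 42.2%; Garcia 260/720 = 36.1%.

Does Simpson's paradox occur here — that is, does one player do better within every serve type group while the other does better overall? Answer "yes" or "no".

Within each serve type level (second serve 47.7% vs 57.4%; first serve 17.0% vs 31.5%), Garcia has the higher rate every time. Pooled: 42.2% vs 36.1% — Petrov has the higher rate overall. The two comparisons disagree.

yes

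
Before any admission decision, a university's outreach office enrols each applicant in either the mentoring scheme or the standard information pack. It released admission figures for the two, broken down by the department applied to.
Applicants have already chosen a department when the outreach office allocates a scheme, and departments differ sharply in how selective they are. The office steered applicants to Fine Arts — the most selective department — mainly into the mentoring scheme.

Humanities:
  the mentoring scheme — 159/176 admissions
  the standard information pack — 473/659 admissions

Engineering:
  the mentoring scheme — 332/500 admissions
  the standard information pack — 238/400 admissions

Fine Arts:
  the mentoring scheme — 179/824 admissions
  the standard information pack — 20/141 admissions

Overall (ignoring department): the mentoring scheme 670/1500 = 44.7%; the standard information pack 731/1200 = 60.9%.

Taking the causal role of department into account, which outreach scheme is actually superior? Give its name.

the mentoring scheme

The department-specific comparison favours the mentoring scheme throughout, but the pooled figures favour the standard information pack. The question is whether to condition on department.
Department differs across outreach schemes for reasons unrelated to any effect of the outreach scheme itself, and it separately predicts the outcome — a classic confounder. We must compare within department levels.
Within each level — Humanities: 90.3% vs 71.8%; Engineering: 66.4% vs 59.5%; Fine Arts: 21.7% vs 14.2% — the mentoring scheme is higher every time.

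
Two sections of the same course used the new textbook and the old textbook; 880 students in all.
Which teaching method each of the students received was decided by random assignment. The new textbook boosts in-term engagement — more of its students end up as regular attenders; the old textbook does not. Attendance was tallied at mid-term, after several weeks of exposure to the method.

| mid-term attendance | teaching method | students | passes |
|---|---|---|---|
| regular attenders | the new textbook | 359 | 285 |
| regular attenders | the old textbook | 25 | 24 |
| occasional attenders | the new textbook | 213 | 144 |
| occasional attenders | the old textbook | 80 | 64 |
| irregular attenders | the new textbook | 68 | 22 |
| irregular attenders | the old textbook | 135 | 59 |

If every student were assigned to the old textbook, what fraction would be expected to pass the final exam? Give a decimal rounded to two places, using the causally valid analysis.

0.61

Because the teaching method influences mid-term attendance, mid-term attendance is a post-treatment mediator, not a confounder. Stratifying on it would bias the estimate; the causal effect is the crude pooled difference.
So P(outcome | do(the old textbook)) is just the pooled rate for the old textbook: 147/240 = 0.613.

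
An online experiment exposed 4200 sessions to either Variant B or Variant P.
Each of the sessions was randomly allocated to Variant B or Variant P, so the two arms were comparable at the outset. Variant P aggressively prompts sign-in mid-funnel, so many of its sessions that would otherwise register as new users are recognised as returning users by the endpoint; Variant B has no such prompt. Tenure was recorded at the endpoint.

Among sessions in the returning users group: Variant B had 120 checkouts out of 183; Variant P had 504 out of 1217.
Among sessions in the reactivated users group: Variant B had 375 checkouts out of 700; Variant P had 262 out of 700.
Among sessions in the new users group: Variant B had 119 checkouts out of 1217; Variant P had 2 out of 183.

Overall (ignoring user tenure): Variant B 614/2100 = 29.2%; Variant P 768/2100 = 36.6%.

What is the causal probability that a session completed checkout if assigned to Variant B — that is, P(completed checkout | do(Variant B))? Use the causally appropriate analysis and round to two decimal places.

0.29

Variant B is higher inside every user tenure stratum but Variant P is higher in aggregate. Whether to stratify depends on how user tenure relates to the variant.
User tenure here is a post-treatment variable shaped by the variant; conditioning on it would introduce bias rather than remove it. The overall comparison is the causal one.
So P(outcome | do(Variant B)) is just the pooled rate for Variant B: 614/2100 = 0.292.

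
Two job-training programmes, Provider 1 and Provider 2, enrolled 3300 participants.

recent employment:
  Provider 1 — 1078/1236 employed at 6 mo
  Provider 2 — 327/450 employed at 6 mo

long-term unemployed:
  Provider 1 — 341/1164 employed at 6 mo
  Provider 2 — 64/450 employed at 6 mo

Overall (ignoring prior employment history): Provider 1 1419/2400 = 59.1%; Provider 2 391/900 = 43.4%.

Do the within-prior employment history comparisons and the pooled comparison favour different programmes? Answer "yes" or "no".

Within each prior employment history level (recent employment 87.2% vs 72.7%; long-term unemployed 29.3% vs 14.2%), Provider 1 has the higher rate every time. Pooled: 59.1% vs 43.4% — Provider 1 has the higher rate overall. They agree.

no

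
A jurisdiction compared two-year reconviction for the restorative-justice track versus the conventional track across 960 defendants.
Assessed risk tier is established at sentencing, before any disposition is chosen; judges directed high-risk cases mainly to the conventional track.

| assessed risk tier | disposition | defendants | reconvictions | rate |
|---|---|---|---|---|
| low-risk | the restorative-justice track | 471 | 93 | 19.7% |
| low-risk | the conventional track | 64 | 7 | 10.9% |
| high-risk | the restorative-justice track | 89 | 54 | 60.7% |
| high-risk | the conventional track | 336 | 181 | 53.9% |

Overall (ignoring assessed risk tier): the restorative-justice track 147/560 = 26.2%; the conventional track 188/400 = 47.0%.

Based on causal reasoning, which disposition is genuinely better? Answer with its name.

the conventional track

Assessed risk tier satisfies the back-door criterion: it is not a descendant of the disposition, and it blocks the spurious path from disposition to outcome. Adjusting for it (i.e., using the within-assessed risk tier rates) gives the causal effect.
Within each level — low-risk: 19.7% vs 10.9%; high-risk: 60.7% vs 53.9% — the conventional track is lower every time.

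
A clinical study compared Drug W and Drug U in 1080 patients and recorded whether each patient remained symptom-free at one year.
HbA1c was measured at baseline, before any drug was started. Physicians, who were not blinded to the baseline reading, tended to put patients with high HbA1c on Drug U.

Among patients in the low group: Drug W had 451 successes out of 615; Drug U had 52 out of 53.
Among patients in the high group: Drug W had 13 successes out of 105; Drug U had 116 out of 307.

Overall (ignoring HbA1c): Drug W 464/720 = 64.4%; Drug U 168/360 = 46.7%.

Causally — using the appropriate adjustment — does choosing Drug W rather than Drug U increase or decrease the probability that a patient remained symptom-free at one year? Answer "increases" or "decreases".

The imbalance in HbA1c arose from how patients were allocated, not from anything the drug did; and HbA1c independently affects the outcome. The pooled gap is confounded — condition on HbA1c.
Within each level — low: 73.3% vs 98.1%; high: 12.4% vs 37.8% — Drug U is higher every time.

decreases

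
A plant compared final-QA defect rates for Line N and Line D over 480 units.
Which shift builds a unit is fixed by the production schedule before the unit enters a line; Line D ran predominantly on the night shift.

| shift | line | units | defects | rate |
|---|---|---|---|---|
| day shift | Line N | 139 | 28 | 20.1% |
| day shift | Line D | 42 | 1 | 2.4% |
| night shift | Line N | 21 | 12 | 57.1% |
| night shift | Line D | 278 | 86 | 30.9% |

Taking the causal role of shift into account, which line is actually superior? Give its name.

Line D

Nothing the line does changes shift; the imbalance is an allocation artefact. With shift also predicting the outcome, the pooled figure is confounded, and the within-stratum comparison is the causal one.
Within each level — day shift: 20.1% vs 2.4%; night shift: 57.1% vs 30.9% — Line D is lower every time.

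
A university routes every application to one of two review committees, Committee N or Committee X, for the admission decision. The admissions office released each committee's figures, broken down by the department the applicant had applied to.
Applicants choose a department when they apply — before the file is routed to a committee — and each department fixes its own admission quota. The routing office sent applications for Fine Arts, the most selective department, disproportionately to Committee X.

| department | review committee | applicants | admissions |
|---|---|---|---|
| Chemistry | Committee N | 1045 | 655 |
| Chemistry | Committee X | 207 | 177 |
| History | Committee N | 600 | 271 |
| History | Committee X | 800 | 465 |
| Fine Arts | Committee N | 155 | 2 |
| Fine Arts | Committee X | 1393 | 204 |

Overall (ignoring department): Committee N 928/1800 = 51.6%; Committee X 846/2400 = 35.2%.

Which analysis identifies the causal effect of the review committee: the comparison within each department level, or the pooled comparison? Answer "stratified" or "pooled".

The stratified and pooled comparisons disagree (Committee X wins within each department; Committee N wins overall), so the answer turns on the causal role of department.
Here department is a common cause — it drives both which review committee a case falls under and the outcome. The crude comparison mixes populations; the stratum-specific rates are the causally relevant ones.
Within each level — Chemistry: 62.7% vs 85.5%; History: 45.2% vs 58.1%; Fine Arts: 1.3% vs 14.6% — Committee X is higher every time.

stratified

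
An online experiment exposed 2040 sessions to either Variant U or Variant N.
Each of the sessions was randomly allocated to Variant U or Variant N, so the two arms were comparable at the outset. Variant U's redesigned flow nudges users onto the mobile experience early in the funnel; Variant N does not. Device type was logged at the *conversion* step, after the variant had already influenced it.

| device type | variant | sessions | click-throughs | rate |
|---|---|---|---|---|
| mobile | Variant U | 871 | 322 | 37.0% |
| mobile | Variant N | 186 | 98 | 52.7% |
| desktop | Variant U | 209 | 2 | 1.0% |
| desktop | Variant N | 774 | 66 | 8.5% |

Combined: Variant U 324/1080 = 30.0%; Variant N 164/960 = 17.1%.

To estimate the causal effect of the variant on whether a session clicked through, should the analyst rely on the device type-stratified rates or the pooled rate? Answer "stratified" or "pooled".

The distribution of device type is itself part of what the variant does — it is an intermediate outcome. Holding it fixed would remove that part of the effect; the total effect is the pooled difference.
Pooled: Variant U 30.0% vs Variant N 17.1%; Variant U is higher overall.

pooled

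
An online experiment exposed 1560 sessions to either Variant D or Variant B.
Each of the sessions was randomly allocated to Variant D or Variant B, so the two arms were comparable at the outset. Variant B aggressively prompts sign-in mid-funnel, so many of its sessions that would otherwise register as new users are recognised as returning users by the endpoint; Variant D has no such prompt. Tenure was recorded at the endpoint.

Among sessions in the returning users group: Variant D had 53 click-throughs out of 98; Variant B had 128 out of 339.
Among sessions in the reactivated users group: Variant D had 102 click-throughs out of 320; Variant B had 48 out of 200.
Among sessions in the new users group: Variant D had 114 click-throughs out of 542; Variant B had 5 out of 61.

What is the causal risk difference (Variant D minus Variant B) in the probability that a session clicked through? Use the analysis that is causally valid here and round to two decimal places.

-0.02

Because the variant influences user tenure, user tenure is a post-treatment mediator, not a confounder. Stratifying on it would bias the estimate; the causal effect is the crude pooled difference.
The causal difference is the pooled difference: 0.280 − 0.302 = -0.021.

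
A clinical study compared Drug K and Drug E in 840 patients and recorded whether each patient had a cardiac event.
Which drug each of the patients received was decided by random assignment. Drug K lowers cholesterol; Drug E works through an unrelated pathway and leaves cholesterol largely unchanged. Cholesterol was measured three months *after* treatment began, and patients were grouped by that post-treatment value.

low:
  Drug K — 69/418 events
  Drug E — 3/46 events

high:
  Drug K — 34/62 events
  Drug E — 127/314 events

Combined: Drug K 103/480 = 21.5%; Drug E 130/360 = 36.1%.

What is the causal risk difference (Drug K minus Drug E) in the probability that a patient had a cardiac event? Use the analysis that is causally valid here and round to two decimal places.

-0.15

The cholesterol-specific comparison favours Drug E throughout, but the pooled figures favour Drug K. The question is whether to condition on cholesterol.
Cholesterol lies on the pathway drug → cholesterol → outcome, so adjusting for it blocks the indirect effect. For the total causal effect of drug, use the unadjusted pooled rates.
The causal difference is the pooled difference: 0.215 − 0.361 = -0.147.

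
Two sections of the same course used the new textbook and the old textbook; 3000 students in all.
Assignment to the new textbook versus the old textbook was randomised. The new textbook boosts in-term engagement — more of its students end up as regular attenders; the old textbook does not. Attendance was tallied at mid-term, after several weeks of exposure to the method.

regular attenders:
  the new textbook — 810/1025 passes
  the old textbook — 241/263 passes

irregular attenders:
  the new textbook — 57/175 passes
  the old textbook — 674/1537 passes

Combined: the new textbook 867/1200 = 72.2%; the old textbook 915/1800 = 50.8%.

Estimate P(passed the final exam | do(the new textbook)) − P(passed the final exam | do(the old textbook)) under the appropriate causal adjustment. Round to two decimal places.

the old textbook is higher inside every mid-term attendance stratum but the new textbook is higher in aggregate. Whether to stratify depends on how mid-term attendance relates to the teaching method.
Stratifying would compare teaching methods among students the teaching methods themselves sorted into mid-term attendance groups — a form of selection on an intermediate. The unconditioned pooled rates give the total causal effect.
The causal difference is the pooled difference: 0.723 − 0.508 = +0.214.

+0.21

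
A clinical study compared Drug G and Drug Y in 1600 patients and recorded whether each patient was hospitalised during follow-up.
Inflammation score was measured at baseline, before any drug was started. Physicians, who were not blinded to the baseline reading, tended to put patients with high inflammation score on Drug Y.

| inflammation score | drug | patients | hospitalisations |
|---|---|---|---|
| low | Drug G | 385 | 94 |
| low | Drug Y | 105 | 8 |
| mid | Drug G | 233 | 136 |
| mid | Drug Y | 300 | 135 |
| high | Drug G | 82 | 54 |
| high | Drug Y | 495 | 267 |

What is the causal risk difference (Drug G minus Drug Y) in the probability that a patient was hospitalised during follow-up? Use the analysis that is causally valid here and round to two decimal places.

+0.14

The inflammation score-specific comparison favours Drug Y throughout, but the pooled figures favour Drug G. The question is whether to condition on inflammation score.
Inflammation score differs across drugs for reasons unrelated to any effect of the drug itself, and it separately predicts the outcome — a classic confounder. We must compare within inflammation score levels.
Adjusting over the population distribution of inflammation score: 0.306·(0.244−0.076) + 0.333·(0.584−0.450) + 0.361·(0.659−0.539) = +0.139.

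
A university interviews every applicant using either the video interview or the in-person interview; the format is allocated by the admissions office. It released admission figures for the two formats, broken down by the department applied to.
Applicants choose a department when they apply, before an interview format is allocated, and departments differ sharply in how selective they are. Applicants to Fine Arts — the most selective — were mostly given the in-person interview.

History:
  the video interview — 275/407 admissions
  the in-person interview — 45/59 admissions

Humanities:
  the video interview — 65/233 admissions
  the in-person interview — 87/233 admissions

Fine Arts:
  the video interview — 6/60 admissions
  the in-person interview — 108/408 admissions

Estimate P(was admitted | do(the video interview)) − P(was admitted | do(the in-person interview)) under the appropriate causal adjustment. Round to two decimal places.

Within every department level the in-person interview has the higher rate, yet pooled the video interview does — Simpson's reversal.
Since department is a pre-existing factor (not a product of the interview format) and it affects the outcome on its own, it is a confounder. The stratified rates, not the pooled rate, identify the causal effect.
Adjusting over the population distribution of department: 0.333·(0.676−0.763) + 0.333·(0.279−0.373) + 0.334·(0.100−0.265) = -0.115.

-0.12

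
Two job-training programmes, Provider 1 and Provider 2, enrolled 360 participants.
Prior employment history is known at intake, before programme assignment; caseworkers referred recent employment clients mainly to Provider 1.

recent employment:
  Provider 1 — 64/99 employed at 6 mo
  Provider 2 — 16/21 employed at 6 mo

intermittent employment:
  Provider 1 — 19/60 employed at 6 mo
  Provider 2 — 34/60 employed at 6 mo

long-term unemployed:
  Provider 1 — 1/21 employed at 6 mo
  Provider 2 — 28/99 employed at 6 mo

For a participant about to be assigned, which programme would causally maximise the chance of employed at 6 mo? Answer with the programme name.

Provider 2

Nothing the programme does changes prior employment history; the imbalance is an allocation artefact. With prior employment history also predicting the outcome, the pooled figure is confounded, and the within-stratum comparison is the causal one.
Within each level — recent employment: 64.6% vs 76.2%; intermittent employment: 31.7% vs 56.7%; long-term unemployed: 4.8% vs 28.3% — Provider 2 is higher every time.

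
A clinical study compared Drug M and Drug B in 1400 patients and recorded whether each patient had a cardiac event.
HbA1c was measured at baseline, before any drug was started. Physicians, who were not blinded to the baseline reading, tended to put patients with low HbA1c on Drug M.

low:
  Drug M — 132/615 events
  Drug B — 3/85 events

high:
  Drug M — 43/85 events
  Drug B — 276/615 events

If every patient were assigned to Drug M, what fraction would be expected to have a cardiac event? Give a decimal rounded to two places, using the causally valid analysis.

Within every HbA1c level Drug B has the lower rate, yet pooled Drug M does — Simpson's reversal.
Here HbA1c is a common cause — it drives both which drug a case falls under and the outcome. The crude comparison mixes populations; the stratum-specific rates are the causally relevant ones.
Standardising Drug M to the population HbA1c mix: 0.500·132/615 + 0.500·43/85 = 0.360.

0.36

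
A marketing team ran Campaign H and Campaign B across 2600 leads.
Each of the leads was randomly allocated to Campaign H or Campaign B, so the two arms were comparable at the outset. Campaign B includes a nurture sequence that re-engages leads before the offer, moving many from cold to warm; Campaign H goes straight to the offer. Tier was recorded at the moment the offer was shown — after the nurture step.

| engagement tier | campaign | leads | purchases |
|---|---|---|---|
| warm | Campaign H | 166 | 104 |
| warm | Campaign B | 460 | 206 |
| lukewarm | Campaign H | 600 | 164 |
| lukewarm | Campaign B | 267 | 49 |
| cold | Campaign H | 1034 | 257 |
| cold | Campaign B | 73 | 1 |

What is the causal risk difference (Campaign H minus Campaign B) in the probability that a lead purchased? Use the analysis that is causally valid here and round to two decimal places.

-0.03

The engagement tier-specific comparison favours Campaign H throughout, but the pooled figures favour Campaign B. The question is whether to condition on engagement tier.
Because the campaign influences engagement tier, engagement tier is a post-treatment mediator, not a confounder. Stratifying on it would bias the estimate; the causal effect is the crude pooled difference.
The causal difference is the pooled difference: 0.292 − 0.320 = -0.028.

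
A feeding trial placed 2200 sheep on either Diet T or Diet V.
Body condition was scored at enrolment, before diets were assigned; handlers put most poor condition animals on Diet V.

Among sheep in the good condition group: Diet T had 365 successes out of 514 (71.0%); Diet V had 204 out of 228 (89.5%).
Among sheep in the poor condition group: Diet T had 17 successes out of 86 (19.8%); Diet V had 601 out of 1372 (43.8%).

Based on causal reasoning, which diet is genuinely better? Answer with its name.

Diet V

The stratified and pooled comparisons disagree (Diet V wins within each starting body condition; Diet T wins overall), so the answer turns on the causal role of starting body condition.
Here starting body condition is a common cause — it drives both which diet a case falls under and the outcome. The crude comparison mixes populations; the stratum-specific rates are the causally relevant ones.
Within each level — good condition: 71.0% vs 89.5%; poor condition: 19.8% vs 43.8% — Diet V is higher every time.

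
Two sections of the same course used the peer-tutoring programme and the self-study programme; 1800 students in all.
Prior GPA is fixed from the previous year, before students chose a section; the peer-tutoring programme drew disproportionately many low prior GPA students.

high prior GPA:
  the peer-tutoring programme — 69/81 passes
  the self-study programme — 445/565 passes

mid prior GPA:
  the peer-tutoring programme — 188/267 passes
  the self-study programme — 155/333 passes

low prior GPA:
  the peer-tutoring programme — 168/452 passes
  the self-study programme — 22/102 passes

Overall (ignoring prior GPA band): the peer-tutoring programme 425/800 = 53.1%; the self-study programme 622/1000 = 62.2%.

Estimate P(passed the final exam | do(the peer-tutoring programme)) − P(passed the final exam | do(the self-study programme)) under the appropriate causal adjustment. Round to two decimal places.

Prior GPA band satisfies the back-door criterion: it is not a descendant of the teaching method, and it blocks the spurious path from teaching method to outcome. Adjusting for it (i.e., using the within-prior GPA band rates) gives the causal effect.
Adjusting over the population distribution of prior GPA band: 0.359·(0.852−0.788) + 0.333·(0.704−0.465) + 0.308·(0.372−0.216) = +0.151.

+0.15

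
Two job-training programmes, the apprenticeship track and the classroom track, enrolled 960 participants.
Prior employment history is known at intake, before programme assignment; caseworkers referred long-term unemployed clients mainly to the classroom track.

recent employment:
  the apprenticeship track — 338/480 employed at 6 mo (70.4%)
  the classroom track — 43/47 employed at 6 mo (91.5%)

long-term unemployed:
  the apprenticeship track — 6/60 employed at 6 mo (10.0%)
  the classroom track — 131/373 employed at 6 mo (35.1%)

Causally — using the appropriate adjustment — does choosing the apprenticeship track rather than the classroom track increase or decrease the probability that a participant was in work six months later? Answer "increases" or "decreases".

decreases

The prior employment history-specific comparison favours the classroom track throughout, but the pooled figures favour the apprenticeship track. The question is whether to condition on prior employment history.
Here prior employment history is a common cause — it drives both which programme a case falls under and the outcome. The crude comparison mixes populations; the stratum-specific rates are the causally relevant ones.
Within each level — recent employment: 70.4% vs 91.5%; long-term unemployed: 10.0% vs 35.1% — the classroom track is higher every time.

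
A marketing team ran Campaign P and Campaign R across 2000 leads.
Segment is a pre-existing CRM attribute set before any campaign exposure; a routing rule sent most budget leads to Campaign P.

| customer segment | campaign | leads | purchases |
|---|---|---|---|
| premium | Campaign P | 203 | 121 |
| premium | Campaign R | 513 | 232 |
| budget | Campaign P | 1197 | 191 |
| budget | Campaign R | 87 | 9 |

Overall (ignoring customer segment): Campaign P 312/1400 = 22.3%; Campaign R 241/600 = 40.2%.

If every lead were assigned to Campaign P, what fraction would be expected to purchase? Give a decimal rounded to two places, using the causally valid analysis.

Here customer segment is a common cause — it drives both which campaign a case falls under and the outcome. The crude comparison mixes populations; the stratum-specific rates are the causally relevant ones.
Standardising Campaign P to the population customer segment mix: 0.358·121/203 + 0.642·191/1197 = 0.316.

0.32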